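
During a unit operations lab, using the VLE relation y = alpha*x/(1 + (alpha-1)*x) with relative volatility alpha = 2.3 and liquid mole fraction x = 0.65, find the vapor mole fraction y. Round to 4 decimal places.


y = alpha*x / (1 + (alpha-1)*x)
y = 2.3*0.65 / (1 + (2.3-1)*0.65)
y = 1.495 / (1 + 0.845)
y = 1.495 / 1.845
y = 0.8103


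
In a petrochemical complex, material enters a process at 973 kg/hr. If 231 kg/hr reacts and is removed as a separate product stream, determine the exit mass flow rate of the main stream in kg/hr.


Steady-state mass balance on the main outlet: F_out = F_in - F_removed
F_out = 973 - 231
F_out = 742 kg/hr


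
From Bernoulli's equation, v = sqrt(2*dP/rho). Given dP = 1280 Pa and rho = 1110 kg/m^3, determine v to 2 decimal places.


v = sqrt(2*dP/rho)
v = sqrt(2*1280/1110)
v = sqrt(2.306306)
v = 1.52 m/s


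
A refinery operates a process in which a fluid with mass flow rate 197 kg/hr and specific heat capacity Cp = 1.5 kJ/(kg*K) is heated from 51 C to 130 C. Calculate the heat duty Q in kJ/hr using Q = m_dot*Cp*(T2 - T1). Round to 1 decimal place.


Q = m_dot * Cp * (T2 - T1)
Q = 197 * 1.5 * (130 - 51)
Q = 197 * 1.5 * 79
Q = 23344.5 kJ/hr


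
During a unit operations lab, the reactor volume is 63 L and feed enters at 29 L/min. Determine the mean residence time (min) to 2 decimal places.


tau = V / v0
tau = 63 / 29
tau = 2.17 min


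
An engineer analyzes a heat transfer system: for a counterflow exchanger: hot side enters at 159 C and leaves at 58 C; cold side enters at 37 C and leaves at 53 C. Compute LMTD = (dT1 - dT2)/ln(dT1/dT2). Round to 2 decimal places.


dT1 = Th_in - Tc_out = 159 - 53 = 106
dT2 = Th_out - Tc_in = 58 - 37 = 21
LMTD = (dT1 - dT2) / ln(dT1/dT2)
LMTD = (106 - 21) / ln(106/21)
LMTD = 52.50 K


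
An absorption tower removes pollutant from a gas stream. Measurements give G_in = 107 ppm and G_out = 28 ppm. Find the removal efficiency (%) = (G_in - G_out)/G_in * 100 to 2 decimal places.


Efficiency = (G_in - G_out) / G_in * 100%
Efficiency = (107 - 28) / 107 * 100
Efficiency = 79 / 107 * 100
Efficiency = 73.83%


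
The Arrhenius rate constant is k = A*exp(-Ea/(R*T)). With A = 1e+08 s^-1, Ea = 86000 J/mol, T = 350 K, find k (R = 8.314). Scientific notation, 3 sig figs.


k = A * exp(-Ea/(R*T))
k = 1e+08 * exp(-86000 / (8.314 * 350))
k = 1e+08 * exp(-29.55428)
k = 1.46e-05


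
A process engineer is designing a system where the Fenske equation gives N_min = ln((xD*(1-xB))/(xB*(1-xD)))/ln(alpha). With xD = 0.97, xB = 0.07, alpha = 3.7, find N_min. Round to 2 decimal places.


N_min = ln((xD*(1-xB))/(xB*(1-xD))) / ln(alpha)
Numerator inside ln: 0.9021 / 0.0021 = 429.571429
ln(429.571429) = 6.062788
ln(alpha) = ln(3.7) = 1.308333
N_min = 6.062788 / 1.308333 = 4.63


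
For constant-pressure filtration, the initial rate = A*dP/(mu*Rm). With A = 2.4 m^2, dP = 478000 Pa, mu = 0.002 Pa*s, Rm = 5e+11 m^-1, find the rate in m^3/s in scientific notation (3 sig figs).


rate = A * dP / (mu * Rm)
rate = 2.4 * 478000 / (0.002 * 5e+11)
rate = 1147200.0 / 1.000e+09
rate = 1.15e-03 m^3/s


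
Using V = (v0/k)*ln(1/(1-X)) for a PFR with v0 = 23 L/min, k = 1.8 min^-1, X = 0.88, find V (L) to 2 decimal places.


V = (v0/k) * ln(1/(1-X))
V = (23/1.8) * ln(1/(1-0.88))
V = 12.777778 * ln(8.333333)
V = 12.777778 * 2.120263
V = 27.09 L


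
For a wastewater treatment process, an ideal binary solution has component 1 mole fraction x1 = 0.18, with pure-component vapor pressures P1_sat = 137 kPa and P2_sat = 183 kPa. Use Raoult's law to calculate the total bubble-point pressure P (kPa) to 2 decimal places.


P = x1*P1_sat + x2*P2_sat
x2 = 1 - x1 = 1 - 0.18 = 0.82
P = 0.18*137 + 0.82*183
P = 24.66 + 150.06
P = 174.72 kPa


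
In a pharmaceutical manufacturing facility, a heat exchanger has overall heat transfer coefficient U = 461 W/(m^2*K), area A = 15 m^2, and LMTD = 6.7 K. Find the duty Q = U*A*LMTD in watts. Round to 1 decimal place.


Q = U * A * LMTD
Q = 461 * 15 * 6.7
Q = 46330.5 W


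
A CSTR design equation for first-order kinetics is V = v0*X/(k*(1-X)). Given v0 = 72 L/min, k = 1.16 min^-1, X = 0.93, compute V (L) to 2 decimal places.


V = v0 * X / (k * (1 - X))
V = 72 * 0.93 / (1.16 * (1 - 0.93))
V = 66.96 / (1.16 * 0.07)
V = 66.96 / 0.0812
V = 824.63 L


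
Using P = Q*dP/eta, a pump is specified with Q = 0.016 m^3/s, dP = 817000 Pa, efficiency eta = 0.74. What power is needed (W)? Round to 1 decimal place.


P = Q * dP / eta
P = 0.016 * 817000 / 0.74
P = 13072.0 / 0.74
P = 17664.9 W


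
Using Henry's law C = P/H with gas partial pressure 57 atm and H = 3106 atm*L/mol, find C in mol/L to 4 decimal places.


C = P / H
C = 57 / 3106
C = 0.0184 mol/L


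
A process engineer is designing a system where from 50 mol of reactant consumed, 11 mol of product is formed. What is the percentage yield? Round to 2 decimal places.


Yield = (moles product / moles consumed) * 100%
Yield = (11 / 50) * 100
Yield = 0.22 * 100
Yield = 22.00%


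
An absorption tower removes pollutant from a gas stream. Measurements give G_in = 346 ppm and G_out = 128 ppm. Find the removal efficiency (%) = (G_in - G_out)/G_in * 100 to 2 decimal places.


Efficiency = (G_in - G_out) / G_in * 100%
Efficiency = (346 - 128) / 346 * 100
Efficiency = 218 / 346 * 100
Efficiency = 63.01%


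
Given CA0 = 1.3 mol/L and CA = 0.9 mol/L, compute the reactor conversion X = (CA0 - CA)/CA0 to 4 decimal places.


X = (CA0 - CA) / CA0
X = (1.3 - 0.9) / 1.3
X = 0.4 / 1.3
X = 0.3077


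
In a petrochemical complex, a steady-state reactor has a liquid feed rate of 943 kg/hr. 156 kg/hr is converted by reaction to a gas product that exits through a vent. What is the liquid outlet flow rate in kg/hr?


Steady-state mass balance on the main outlet: F_out = F_in - F_removed
F_out = 943 - 156
F_out = 787 kg/hr


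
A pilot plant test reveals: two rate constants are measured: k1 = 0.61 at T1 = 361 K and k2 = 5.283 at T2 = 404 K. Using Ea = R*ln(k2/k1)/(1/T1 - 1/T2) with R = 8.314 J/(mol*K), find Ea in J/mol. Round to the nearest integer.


Ea = R * ln(k2/k1) / (1/T1 - 1/T2)
ln(k2/k1) = ln(5.283/0.61) = 2.1587904
1/T1 - 1/T2 = 1/361 - 1/404 = 0.000294835578
Ea = 8.314 * 2.1587904 / 0.000294835578
Ea = 60875 J/mol


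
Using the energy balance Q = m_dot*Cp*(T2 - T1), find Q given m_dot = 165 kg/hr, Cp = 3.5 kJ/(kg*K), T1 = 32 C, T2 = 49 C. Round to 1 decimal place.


Q = m_dot * Cp * (T2 - T1)
Q = 165 * 3.5 * (49 - 32)
Q = 165 * 3.5 * 17
Q = 9817.5 kJ/hr


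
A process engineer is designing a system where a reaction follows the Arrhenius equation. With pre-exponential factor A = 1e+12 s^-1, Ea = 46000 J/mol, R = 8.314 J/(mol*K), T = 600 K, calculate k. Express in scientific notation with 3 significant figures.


k = A * exp(-Ea/(R*T))
k = 1e+12 * exp(-46000 / (8.314 * 600))
k = 1e+12 * exp(-9.221394)
k = 9.89e+07


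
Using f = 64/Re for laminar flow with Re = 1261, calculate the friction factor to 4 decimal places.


f = 64 / Re
f = 64 / 1261
f = 0.0508


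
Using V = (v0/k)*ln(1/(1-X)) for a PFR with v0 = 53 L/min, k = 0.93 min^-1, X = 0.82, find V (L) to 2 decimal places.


V = (v0/k) * ln(1/(1-X))
V = (53/0.93) * ln(1/(1-0.82))
V = 56.989247 * ln(5.555556)
V = 56.989247 * 1.714799
V = 97.73 L


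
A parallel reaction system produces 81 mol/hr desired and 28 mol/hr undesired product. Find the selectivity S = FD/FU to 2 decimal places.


S = desired product rate / undesired product rate
S = 81 / 28
S = 2.89


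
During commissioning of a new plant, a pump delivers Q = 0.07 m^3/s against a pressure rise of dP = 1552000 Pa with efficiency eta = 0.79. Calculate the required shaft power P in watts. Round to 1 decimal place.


P = Q * dP / eta
P = 0.07 * 1552000 / 0.79
P = 108640.0 / 0.79
P = 137519.0 W


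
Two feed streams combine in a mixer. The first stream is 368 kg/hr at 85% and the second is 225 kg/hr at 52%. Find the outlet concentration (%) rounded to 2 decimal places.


Mass balance on solute: F1*x1 + F2*x2 = F3*x3
F3 = F1 + F2 = 368 + 225 = 593 kg/hr
x3 = (F1*x1 + F2*x2)/F3
x3 = (368*0.85 + 225*0.52) / 593
x3 = 72.48%


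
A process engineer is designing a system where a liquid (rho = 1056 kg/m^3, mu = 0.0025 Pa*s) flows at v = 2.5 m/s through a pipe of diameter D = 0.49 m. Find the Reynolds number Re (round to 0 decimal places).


Re = rho * v * D / mu
Re = 1056 * 2.5 * 0.49 / 0.0025
Re = 1293.6 / 0.0025
Re = 517440


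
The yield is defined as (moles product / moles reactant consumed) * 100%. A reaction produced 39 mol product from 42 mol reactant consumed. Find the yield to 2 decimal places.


Yield = (moles product / moles consumed) * 100%
Yield = (39 / 42) * 100
Yield = 0.9286 * 100
Yield = 92.86%


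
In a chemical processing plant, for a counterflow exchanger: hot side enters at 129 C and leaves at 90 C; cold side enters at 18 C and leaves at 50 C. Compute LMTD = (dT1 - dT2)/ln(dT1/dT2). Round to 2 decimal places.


dT1 = Th_in - Tc_out = 129 - 50 = 79
dT2 = Th_out - Tc_in = 90 - 18 = 72
LMTD = (dT1 - dT2) / ln(dT1/dT2)
LMTD = (79 - 72) / ln(79/72)
LMTD = 75.45 K


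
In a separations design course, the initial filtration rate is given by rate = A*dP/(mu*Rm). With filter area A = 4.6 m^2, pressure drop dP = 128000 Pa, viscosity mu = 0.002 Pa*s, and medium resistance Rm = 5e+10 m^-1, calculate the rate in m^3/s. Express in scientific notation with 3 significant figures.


rate = A * dP / (mu * Rm)
rate = 4.6 * 128000 / (0.002 * 5e+10)
rate = 588800.0 / 1.000e+08
rate = 5.89e-03 m^3/s


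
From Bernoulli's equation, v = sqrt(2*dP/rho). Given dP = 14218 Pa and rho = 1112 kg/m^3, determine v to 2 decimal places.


v = sqrt(2*dP/rho)
v = sqrt(2*14218/1112)
v = sqrt(25.571942)
v = 5.06 m/s


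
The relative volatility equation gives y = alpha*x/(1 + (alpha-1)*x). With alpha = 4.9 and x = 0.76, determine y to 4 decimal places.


y = alpha*x / (1 + (alpha-1)*x)
y = 4.9*0.76 / (1 + (4.9-1)*0.76)
y = 3.724 / (1 + 2.964)
y = 3.724 / 3.964
y = 0.9395


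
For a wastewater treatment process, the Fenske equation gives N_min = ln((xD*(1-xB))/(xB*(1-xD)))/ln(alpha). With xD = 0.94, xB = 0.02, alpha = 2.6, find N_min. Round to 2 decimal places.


N_min = ln((xD*(1-xB))/(xB*(1-xD))) / ln(alpha)
Numerator inside ln: 0.9212 / 0.0012 = 767.666667
ln(767.666667) = 6.643356
ln(alpha) = ln(2.6) = 0.955511
N_min = 6.643356 / 0.955511 = 6.95


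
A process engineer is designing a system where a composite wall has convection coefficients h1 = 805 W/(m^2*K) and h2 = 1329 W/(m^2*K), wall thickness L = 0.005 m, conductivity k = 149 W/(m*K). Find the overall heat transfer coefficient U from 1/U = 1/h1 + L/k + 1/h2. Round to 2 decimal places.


1/U = 1/h1 + L/k + 1/h2
1/U = 1/805 + 0.005/149 + 1/1329
1/U = 0.001242236 + 3.3557e-05 + 0.0007524454
1/U = 0.0020282384
U = 493.04 W/(m^2*K)


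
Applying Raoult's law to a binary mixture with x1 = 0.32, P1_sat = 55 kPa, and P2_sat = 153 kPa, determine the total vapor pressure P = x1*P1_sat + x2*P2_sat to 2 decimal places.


P = x1*P1_sat + x2*P2_sat
x2 = 1 - x1 = 1 - 0.32 = 0.68
P = 0.32*55 + 0.68*153
P = 17.6 + 104.04
P = 121.64 kPa


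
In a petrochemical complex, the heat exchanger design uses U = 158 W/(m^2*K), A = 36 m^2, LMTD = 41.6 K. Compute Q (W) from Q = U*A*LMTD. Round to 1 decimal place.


Q = U * A * LMTD
Q = 158 * 36 * 41.6
Q = 236620.8 W


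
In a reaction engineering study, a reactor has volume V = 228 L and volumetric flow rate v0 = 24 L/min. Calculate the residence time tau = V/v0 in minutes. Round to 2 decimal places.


tau = V / v0
tau = 228 / 24
tau = 9.50 min


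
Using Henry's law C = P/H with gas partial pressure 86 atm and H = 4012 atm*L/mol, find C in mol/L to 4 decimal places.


C = P / H
C = 86 / 4012
C = 0.0214 mol/L


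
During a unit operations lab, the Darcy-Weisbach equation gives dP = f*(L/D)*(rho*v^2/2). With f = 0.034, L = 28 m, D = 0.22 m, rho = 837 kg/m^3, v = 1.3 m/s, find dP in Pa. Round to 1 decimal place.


dP = f * (L/D) * (rho*v^2/2)
dP = 0.034 * (28/0.22) * (837*1.3^2/2)
L/D = 127.27272727
rho*v^2/2 = 837*1.69/2 = 707.265
dP = 0.034 * 127.27272727 * 707.265
dP = 3060.5 Pa


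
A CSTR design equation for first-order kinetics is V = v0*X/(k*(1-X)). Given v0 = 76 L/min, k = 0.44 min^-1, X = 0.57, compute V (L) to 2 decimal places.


V = v0 * X / (k * (1 - X))
V = 76 * 0.57 / (0.44 * (1 - 0.57))
V = 43.32 / (0.44 * 0.43)
V = 43.32 / 0.1892
V = 228.96 L


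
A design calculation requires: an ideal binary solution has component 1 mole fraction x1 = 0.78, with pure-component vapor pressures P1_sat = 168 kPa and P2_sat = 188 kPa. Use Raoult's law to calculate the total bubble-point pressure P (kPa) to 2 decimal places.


P = x1*P1_sat + x2*P2_sat
x2 = 1 - x1 = 1 - 0.78 = 0.22
P = 0.78*168 + 0.22*188
P = 131.04 + 41.36
P = 172.40 kPa


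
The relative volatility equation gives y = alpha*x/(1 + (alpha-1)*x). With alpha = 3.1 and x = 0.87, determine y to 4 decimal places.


y = alpha*x / (1 + (alpha-1)*x)
y = 3.1*0.87 / (1 + (3.1-1)*0.87)
y = 2.697 / (1 + 1.827)
y = 2.697 / 2.827
y = 0.9540


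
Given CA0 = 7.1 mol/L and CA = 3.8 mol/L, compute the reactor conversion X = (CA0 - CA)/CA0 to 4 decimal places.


X = (CA0 - CA) / CA0
X = (7.1 - 3.8) / 7.1
X = 3.3 / 7.1
X = 0.4648


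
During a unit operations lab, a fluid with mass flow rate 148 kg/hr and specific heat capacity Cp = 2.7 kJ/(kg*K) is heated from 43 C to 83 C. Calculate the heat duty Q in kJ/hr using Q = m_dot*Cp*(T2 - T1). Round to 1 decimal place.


Q = m_dot * Cp * (T2 - T1)
Q = 148 * 2.7 * (83 - 43)
Q = 148 * 2.7 * 40
Q = 15984.0 kJ/hr


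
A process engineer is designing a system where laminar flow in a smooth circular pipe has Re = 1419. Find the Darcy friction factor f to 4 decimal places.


f = 64 / Re
f = 64 / 1419
f = 0.0451


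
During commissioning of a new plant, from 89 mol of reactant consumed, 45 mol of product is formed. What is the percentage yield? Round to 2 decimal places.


Yield = (moles product / moles consumed) * 100%
Yield = (45 / 89) * 100
Yield = 0.5056 * 100
Yield = 50.56%


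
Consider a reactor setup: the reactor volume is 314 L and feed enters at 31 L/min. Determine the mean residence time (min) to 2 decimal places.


tau = V / v0
tau = 314 / 31
tau = 10.13 min


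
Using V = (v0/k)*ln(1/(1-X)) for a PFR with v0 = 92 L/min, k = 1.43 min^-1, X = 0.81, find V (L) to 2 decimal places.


V = (v0/k) * ln(1/(1-X))
V = (92/1.43) * ln(1/(1-0.81))
V = 64.335664 * ln(5.263158)
V = 64.335664 * 1.660731
V = 106.84 L


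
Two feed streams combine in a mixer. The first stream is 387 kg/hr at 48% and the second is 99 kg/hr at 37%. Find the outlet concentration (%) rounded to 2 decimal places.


Mass balance on solute: F1*x1 + F2*x2 = F3*x3
F3 = F1 + F2 = 387 + 99 = 486 kg/hr
x3 = (F1*x1 + F2*x2)/F3
x3 = (387*0.48 + 99*0.37) / 486
x3 = 45.76%


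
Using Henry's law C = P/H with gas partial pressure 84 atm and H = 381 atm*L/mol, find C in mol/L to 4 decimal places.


C = P / H
C = 84 / 381
C = 0.2205 mol/L


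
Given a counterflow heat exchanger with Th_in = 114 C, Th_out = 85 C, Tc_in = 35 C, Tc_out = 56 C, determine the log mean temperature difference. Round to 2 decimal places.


dT1 = Th_in - Tc_out = 114 - 56 = 58
dT2 = Th_out - Tc_in = 85 - 35 = 50
LMTD = (dT1 - dT2) / ln(dT1/dT2)
LMTD = (58 - 50) / ln(58/50)
LMTD = 53.90 K


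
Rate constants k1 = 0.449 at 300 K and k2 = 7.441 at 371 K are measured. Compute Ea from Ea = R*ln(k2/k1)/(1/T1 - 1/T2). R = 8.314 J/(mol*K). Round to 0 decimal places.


Ea = R * ln(k2/k1) / (1/T1 - 1/T2)
ln(k2/k1) = ln(7.441/0.449) = 2.8077376
1/T1 - 1/T2 = 1/300 - 1/371 = 0.000637915544
Ea = 8.314 * 2.8077376 / 0.000637915544
Ea = 36593 J/mol


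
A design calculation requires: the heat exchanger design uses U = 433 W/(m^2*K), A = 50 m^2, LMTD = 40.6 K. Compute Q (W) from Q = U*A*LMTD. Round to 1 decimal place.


Q = U * A * LMTD
Q = 433 * 50 * 40.6
Q = 878990.0 W


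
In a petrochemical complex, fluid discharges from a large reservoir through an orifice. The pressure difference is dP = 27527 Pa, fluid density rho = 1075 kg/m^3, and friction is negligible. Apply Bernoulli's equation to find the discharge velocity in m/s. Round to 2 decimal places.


v = sqrt(2*dP/rho)
v = sqrt(2*27527/1075)
v = sqrt(51.213023)
v = 7.16 m/s


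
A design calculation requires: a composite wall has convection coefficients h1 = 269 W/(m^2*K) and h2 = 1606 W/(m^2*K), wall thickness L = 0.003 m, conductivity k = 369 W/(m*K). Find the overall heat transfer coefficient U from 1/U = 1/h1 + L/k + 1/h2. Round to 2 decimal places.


1/U = 1/h1 + L/k + 1/h2
1/U = 1/269 + 0.003/369 + 1/1606
1/U = 0.0037174721 + 8.1301e-06 + 0.000622665
1/U = 0.0043482672
U = 229.98 W/(m^2*K)


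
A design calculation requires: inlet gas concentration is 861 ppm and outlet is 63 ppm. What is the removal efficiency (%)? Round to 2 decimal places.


Efficiency = (G_in - G_out) / G_in * 100%
Efficiency = (861 - 63) / 861 * 100
Efficiency = 798 / 861 * 100
Efficiency = 92.68%


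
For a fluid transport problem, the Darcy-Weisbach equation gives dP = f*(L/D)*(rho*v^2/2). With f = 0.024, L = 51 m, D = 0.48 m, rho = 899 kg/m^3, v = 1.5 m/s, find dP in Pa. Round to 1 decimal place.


dP = f * (L/D) * (rho*v^2/2)
dP = 0.024 * (51/0.48) * (899*1.5^2/2)
L/D = 106.25
rho*v^2/2 = 899*2.25/2 = 1011.375
dP = 0.024 * 106.25 * 1011.375
dP = 2579.0 Pa


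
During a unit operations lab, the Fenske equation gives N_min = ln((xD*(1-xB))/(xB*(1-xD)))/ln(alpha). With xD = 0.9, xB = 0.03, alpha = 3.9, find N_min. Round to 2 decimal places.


N_min = ln((xD*(1-xB))/(xB*(1-xD))) / ln(alpha)
Numerator inside ln: 0.873 / 0.003 = 291.0
ln(291.0) = 5.673323
ln(alpha) = ln(3.9) = 1.360977
N_min = 5.673323 / 1.360977 = 4.17


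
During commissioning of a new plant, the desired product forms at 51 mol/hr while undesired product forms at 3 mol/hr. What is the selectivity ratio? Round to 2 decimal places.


S = desired product rate / undesired product rate
S = 51 / 3
S = 17.00


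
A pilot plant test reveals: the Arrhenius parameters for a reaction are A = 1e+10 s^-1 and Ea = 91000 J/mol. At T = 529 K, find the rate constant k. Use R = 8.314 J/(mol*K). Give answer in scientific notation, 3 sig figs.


k = A * exp(-Ea/(R*T))
k = 1e+10 * exp(-91000 / (8.314 * 529))
k = 1e+10 * exp(-20.690725)
k = 1.03e+01


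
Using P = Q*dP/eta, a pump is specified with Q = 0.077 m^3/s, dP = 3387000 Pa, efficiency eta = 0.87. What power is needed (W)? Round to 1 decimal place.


P = Q * dP / eta
P = 0.077 * 3387000 / 0.87
P = 260799.0 / 0.87
P = 299769.0 W


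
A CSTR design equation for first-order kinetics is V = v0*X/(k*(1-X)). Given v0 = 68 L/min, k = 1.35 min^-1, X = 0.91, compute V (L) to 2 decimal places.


V = v0 * X / (k * (1 - X))
V = 68 * 0.91 / (1.35 * (1 - 0.91))
V = 61.88 / (1.35 * 0.09)
V = 61.88 / 0.1215
V = 509.30 L


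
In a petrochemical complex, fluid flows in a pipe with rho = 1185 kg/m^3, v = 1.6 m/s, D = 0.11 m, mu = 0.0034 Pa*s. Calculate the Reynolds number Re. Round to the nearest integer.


Re = rho * v * D / mu
Re = 1185 * 1.6 * 0.11 / 0.0034
Re = 208.56 / 0.0034
Re = 61341


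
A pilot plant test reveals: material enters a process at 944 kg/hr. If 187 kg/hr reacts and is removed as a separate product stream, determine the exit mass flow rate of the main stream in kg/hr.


Steady-state mass balance on the main outlet: F_out = F_in - F_removed
F_out = 944 - 187
F_out = 757 kg/hr


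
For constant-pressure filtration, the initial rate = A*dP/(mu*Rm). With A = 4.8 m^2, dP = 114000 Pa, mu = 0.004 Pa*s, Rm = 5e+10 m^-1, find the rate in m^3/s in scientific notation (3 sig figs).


rate = A * dP / (mu * Rm)
rate = 4.8 * 114000 / (0.004 * 5e+10)
rate = 547200.0 / 2.000e+08
rate = 2.74e-03 m^3/s


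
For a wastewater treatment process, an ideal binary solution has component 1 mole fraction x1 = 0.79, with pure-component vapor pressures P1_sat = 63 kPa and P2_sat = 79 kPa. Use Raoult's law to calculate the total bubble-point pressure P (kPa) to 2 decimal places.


P = x1*P1_sat + x2*P2_sat
x2 = 1 - x1 = 1 - 0.79 = 0.21
P = 0.79*63 + 0.21*79
P = 49.77 + 16.59
P = 66.36 kPa


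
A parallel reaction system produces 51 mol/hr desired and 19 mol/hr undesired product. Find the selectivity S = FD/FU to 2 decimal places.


S = desired product rate / undesired product rate
S = 51 / 19
S = 2.68


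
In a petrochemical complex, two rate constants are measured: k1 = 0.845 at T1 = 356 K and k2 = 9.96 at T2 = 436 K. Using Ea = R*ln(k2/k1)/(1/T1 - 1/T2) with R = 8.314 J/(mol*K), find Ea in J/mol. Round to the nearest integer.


Ea = R * ln(k2/k1) / (1/T1 - 1/T2)
ln(k2/k1) = ln(9.96/0.845) = 2.4669957
1/T1 - 1/T2 = 1/356 - 1/436 = 0.000515410782
Ea = 8.314 * 2.4669957 / 0.000515410782
Ea = 39795 J/mol


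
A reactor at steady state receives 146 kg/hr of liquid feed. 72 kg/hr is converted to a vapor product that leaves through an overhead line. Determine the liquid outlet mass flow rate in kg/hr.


Steady-state mass balance on the main outlet: F_out = F_in - F_removed
F_out = 146 - 72
F_out = 74 kg/hr


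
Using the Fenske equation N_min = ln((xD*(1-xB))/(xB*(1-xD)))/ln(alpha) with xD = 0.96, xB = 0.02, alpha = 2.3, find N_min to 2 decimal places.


N_min = ln((xD*(1-xB))/(xB*(1-xD))) / ln(alpha)
Numerator inside ln: 0.9408 / 0.0008 = 1176.0
ln(1176.0) = 7.069874
ln(alpha) = ln(2.3) = 0.832909
N_min = 7.069874 / 0.832909 = 8.49


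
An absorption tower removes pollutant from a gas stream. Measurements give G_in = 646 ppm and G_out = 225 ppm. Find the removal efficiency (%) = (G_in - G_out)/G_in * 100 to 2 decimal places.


Efficiency = (G_in - G_out) / G_in * 100%
Efficiency = (646 - 225) / 646 * 100
Efficiency = 421 / 646 * 100
Efficiency = 65.17%


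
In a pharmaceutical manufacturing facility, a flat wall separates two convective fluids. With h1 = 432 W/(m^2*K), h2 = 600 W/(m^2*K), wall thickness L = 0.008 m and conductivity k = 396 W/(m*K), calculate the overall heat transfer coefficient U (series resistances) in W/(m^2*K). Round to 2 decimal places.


1/U = 1/h1 + L/k + 1/h2
1/U = 1/432 + 0.008/396 + 1/600
1/U = 0.0023148148 + 2.0202e-05 + 0.0016666667
1/U = 0.0040016835
U = 249.89 W/(m^2*K)


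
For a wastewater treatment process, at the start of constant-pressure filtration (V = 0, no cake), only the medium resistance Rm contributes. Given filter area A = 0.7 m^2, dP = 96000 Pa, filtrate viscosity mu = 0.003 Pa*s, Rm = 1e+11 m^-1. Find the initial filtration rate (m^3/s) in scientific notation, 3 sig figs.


rate = A * dP / (mu * Rm)
rate = 0.7 * 96000 / (0.003 * 1e+11)
rate = 67200.0 / 3.000e+08
rate = 2.24e-04 m^3/s


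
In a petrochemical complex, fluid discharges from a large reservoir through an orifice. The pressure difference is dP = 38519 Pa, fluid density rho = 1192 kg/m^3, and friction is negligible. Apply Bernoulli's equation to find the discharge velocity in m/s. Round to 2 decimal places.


v = sqrt(2*dP/rho)
v = sqrt(2*38519/1192)
v = sqrt(64.629195)
v = 8.04 m/s


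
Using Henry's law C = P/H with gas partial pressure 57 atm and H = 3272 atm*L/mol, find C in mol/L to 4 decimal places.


C = P / H
C = 57 / 3272
C = 0.0174 mol/L


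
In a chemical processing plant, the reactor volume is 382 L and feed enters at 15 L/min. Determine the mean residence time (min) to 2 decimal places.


tau = V / v0
tau = 382 / 15
tau = 25.47 min


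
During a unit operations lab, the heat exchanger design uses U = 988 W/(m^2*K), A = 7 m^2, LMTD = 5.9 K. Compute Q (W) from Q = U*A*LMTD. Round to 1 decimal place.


Q = U * A * LMTD
Q = 988 * 7 * 5.9
Q = 40804.4 W


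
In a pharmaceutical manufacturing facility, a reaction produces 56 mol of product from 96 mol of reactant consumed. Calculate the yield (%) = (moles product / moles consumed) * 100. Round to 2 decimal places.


Yield = (moles product / moles consumed) * 100%
Yield = (56 / 96) * 100
Yield = 0.5833 * 100
Yield = 58.33%


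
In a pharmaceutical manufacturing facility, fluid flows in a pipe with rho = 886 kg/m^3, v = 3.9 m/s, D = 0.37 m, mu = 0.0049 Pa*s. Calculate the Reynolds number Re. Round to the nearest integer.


Re = rho * v * D / mu
Re = 886 * 3.9 * 0.37 / 0.0049
Re = 1278.498 / 0.0049
Re = 260918


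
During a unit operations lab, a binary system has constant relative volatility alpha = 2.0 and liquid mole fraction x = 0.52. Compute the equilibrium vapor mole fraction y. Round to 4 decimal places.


y = alpha*x / (1 + (alpha-1)*x)
y = 2.0*0.52 / (1 + (2.0-1)*0.52)
y = 1.04 / (1 + 0.52)
y = 1.04 / 1.52
y = 0.6842


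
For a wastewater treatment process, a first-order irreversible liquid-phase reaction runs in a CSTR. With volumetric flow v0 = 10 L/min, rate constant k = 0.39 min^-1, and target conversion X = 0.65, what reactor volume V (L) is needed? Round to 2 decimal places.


V = v0 * X / (k * (1 - X))
V = 10 * 0.65 / (0.39 * (1 - 0.65))
V = 6.5 / (0.39 * 0.35)
V = 6.5 / 0.1365
V = 47.62 L


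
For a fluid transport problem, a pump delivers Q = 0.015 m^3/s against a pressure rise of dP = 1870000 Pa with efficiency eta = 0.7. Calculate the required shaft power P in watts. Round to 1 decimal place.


P = Q * dP / eta
P = 0.015 * 1870000 / 0.7
P = 28050.0 / 0.7
P = 40071.4 W


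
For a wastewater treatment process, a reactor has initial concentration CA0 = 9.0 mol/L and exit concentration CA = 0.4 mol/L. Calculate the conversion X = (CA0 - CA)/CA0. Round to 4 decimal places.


X = (CA0 - CA) / CA0
X = (9.0 - 0.4) / 9.0
X = 8.6 / 9.0
X = 0.9556


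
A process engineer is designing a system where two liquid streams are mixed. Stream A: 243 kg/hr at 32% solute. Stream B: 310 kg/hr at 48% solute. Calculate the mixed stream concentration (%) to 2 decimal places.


Mass balance on solute: F1*x1 + F2*x2 = F3*x3
F3 = F1 + F2 = 243 + 310 = 553 kg/hr
x3 = (F1*x1 + F2*x2)/F3
x3 = (243*0.32 + 310*0.48) / 553
x3 = 40.97%


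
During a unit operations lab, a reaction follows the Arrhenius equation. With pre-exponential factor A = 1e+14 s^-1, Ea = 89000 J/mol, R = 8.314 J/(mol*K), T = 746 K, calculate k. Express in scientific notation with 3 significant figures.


k = A * exp(-Ea/(R*T))
k = 1e+14 * exp(-89000 / (8.314 * 746))
k = 1e+14 * exp(-14.349645)
k = 5.86e+07


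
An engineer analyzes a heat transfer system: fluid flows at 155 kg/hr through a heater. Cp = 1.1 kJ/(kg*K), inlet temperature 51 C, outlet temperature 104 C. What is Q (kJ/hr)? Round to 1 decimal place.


Q = m_dot * Cp * (T2 - T1)
Q = 155 * 1.1 * (104 - 51)
Q = 155 * 1.1 * 53
Q = 9036.5 kJ/hr


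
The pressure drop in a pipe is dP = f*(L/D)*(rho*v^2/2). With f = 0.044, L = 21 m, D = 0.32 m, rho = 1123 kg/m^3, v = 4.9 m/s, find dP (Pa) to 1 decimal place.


dP = f * (L/D) * (rho*v^2/2)
dP = 0.044 * (21/0.32) * (1123*4.9^2/2)
L/D = 65.625
rho*v^2/2 = 1123*24.01/2 = 13481.615
dP = 0.044 * 65.625 * 13481.615
dP = 38928.2 Pa


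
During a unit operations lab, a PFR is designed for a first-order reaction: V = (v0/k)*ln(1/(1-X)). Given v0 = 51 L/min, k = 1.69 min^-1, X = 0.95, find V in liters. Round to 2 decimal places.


V = (v0/k) * ln(1/(1-X))
V = (51/1.69) * ln(1/(1-0.95))
V = 30.177515 * ln(20.0)
V = 30.177515 * 2.995732
V = 90.40 L


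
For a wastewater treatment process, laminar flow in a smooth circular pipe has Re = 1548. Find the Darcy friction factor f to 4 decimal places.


f = 64 / Re
f = 64 / 1548
f = 0.0413


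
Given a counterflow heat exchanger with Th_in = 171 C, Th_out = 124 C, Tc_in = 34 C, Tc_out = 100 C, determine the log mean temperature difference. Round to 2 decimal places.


dT1 = Th_in - Tc_out = 171 - 100 = 71
dT2 = Th_out - Tc_in = 124 - 34 = 90
LMTD = (dT1 - dT2) / ln(dT1/dT2)
LMTD = (71 - 90) / ln(71/90)
LMTD = 80.12 K


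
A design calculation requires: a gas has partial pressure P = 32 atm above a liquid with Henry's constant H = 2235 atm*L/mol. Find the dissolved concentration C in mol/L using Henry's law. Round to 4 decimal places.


C = P / H
C = 32 / 2235
C = 0.0143 mol/L


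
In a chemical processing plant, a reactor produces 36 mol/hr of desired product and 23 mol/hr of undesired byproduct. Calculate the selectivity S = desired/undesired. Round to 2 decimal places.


S = desired product rate / undesired product rate
S = 36 / 23
S = 1.57


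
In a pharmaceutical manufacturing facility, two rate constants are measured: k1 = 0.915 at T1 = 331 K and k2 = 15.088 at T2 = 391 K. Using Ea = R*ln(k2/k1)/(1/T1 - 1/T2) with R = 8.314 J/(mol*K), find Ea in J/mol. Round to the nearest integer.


Ea = R * ln(k2/k1) / (1/T1 - 1/T2)
ln(k2/k1) = ln(15.088/0.915) = 2.8027309
1/T1 - 1/T2 = 1/331 - 1/391 = 0.000463603279
Ea = 8.314 * 2.8027309 / 0.000463603279
Ea = 50263 J/mol


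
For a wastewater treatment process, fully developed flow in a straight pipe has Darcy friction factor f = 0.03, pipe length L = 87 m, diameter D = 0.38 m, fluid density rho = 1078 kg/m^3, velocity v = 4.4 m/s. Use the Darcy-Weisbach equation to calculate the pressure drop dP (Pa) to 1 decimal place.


dP = f * (L/D) * (rho*v^2/2)
dP = 0.03 * (87/0.38) * (1078*4.4^2/2)
L/D = 228.94736842
rho*v^2/2 = 1078*19.36/2 = 10435.04
dP = 0.03 * 228.94736842 * 10435.04
dP = 71672.2 Pa


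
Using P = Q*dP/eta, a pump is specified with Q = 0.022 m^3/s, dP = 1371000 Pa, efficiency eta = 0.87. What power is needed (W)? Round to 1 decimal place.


P = Q * dP / eta
P = 0.022 * 1371000 / 0.87
P = 30162.0 / 0.87
P = 34669.0 W


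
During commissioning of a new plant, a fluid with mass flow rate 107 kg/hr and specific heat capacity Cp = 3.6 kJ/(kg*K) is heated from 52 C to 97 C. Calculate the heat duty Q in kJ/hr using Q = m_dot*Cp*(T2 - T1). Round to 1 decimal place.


Q = m_dot * Cp * (T2 - T1)
Q = 107 * 3.6 * (97 - 52)
Q = 107 * 3.6 * 45
Q = 17334.0 kJ/hr


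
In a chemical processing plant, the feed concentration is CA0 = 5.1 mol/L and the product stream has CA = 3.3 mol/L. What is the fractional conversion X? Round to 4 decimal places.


X = (CA0 - CA) / CA0
X = (5.1 - 3.3) / 5.1
X = 1.8 / 5.1
X = 0.3529


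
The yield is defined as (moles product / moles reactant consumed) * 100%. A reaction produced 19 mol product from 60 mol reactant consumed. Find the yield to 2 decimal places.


Yield = (moles product / moles consumed) * 100%
Yield = (19 / 60) * 100
Yield = 0.3167 * 100
Yield = 31.67%


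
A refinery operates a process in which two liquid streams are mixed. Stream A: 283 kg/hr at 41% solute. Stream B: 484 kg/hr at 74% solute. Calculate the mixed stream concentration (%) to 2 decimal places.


Mass balance on solute: F1*x1 + F2*x2 = F3*x3
F3 = F1 + F2 = 283 + 484 = 767 kg/hr
x3 = (F1*x1 + F2*x2)/F3
x3 = (283*0.41 + 484*0.74) / 767
x3 = 61.82%


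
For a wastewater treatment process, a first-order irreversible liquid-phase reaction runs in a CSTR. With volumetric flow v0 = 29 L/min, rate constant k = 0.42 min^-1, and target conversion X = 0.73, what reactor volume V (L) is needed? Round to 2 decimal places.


V = v0 * X / (k * (1 - X))
V = 29 * 0.73 / (0.42 * (1 - 0.73))
V = 21.17 / (0.42 * 0.27)
V = 21.17 / 0.1134
V = 186.68 L


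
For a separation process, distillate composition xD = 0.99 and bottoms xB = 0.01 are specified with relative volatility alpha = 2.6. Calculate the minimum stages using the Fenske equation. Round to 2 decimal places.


N_min = ln((xD*(1-xB))/(xB*(1-xD))) / ln(alpha)
Numerator inside ln: 0.9801 / 0.0001 = 9801.0
ln(9801.0) = 9.19024
ln(alpha) = ln(2.6) = 0.955511
N_min = 9.19024 / 0.955511 = 9.62


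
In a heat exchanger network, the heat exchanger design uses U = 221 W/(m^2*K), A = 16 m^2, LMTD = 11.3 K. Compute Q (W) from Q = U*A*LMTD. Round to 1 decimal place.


Q = U * A * LMTD
Q = 221 * 16 * 11.3
Q = 39956.8 W


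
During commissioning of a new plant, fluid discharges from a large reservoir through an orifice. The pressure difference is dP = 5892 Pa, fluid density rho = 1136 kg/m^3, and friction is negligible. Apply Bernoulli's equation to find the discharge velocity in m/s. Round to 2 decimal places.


v = sqrt(2*dP/rho)
v = sqrt(2*5892/1136)
v = sqrt(10.373239)
v = 3.22 m/s


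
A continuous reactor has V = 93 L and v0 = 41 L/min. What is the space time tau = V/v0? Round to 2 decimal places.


tau = V / v0
tau = 93 / 41
tau = 2.27 min


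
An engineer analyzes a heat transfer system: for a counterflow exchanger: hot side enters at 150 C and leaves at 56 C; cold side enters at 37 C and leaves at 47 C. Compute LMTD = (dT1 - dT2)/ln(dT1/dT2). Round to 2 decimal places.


dT1 = Th_in - Tc_out = 150 - 47 = 103
dT2 = Th_out - Tc_in = 56 - 37 = 19
LMTD = (dT1 - dT2) / ln(dT1/dT2)
LMTD = (103 - 19) / ln(103/19)
LMTD = 49.70 K


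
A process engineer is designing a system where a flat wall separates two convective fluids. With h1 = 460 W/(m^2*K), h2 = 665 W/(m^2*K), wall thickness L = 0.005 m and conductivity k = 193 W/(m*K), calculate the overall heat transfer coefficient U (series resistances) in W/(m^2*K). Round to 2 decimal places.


1/U = 1/h1 + L/k + 1/h2
1/U = 1/460 + 0.005/193 + 1/665
1/U = 0.002173913 + 2.59067e-05 + 0.0015037594
1/U = 0.0037035791
U = 270.01 W/(m^2*K)


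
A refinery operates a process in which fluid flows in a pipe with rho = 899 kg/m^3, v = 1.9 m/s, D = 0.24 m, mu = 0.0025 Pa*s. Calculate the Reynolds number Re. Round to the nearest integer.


Re = rho * v * D / mu
Re = 899 * 1.9 * 0.24 / 0.0025
Re = 409.944 / 0.0025
Re = 163978


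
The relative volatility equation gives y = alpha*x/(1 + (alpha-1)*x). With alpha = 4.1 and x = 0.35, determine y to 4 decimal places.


y = alpha*x / (1 + (alpha-1)*x)
y = 4.1*0.35 / (1 + (4.1-1)*0.35)
y = 1.435 / (1 + 1.085)
y = 1.435 / 2.085
y = 0.6882


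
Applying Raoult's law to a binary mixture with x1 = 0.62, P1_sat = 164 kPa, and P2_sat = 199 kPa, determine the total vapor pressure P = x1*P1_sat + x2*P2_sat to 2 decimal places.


P = x1*P1_sat + x2*P2_sat
x2 = 1 - x1 = 1 - 0.62 = 0.38
P = 0.62*164 + 0.38*199
P = 101.68 + 75.62
P = 177.30 kPa


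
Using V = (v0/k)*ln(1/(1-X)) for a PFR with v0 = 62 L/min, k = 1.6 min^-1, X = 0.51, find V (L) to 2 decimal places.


V = (v0/k) * ln(1/(1-X))
V = (62/1.6) * ln(1/(1-0.51))
V = 38.75 * ln(2.040816)
V = 38.75 * 0.71335
V = 27.64 L


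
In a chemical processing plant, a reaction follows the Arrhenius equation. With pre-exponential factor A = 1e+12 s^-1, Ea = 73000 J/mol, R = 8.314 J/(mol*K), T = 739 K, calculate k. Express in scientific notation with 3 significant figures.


k = A * exp(-Ea/(R*T))
k = 1e+12 * exp(-73000 / (8.314 * 739))
k = 1e+12 * exp(-11.881421)
k = 6.92e+06


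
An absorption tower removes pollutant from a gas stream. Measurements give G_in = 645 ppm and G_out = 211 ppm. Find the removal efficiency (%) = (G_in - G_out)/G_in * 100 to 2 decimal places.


Efficiency = (G_in - G_out) / G_in * 100%
Efficiency = (645 - 211) / 645 * 100
Efficiency = 434 / 645 * 100
Efficiency = 67.29%


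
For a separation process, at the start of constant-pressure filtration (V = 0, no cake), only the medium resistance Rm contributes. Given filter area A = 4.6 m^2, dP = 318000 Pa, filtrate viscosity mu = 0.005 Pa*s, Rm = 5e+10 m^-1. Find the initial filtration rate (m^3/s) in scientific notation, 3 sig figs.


rate = A * dP / (mu * Rm)
rate = 4.6 * 318000 / (0.005 * 5e+10)
rate = 1462800.0 / 2.500e+08
rate = 5.85e-03 m^3/s


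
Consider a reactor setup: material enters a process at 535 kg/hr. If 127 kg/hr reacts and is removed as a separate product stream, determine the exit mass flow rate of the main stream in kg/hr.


Steady-state mass balance on the main outlet: F_out = F_in - F_removed
F_out = 535 - 127
F_out = 408 kg/hr


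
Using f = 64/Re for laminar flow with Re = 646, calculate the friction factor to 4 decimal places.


f = 64 / Re
f = 64 / 646
f = 0.0991


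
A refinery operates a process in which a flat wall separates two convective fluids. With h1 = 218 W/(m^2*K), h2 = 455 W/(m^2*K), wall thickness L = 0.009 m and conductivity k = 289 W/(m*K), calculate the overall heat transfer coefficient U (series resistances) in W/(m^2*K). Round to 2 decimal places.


1/U = 1/h1 + L/k + 1/h2
1/U = 1/218 + 0.009/289 + 1/455
1/U = 0.004587156 + 3.11419e-05 + 0.0021978022
1/U = 0.0068161001
U = 146.71 W/(m^2*K)


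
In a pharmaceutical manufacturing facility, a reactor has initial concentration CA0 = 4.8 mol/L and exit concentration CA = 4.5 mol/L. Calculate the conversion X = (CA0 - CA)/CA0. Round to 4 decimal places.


X = (CA0 - CA) / CA0
X = (4.8 - 4.5) / 4.8
X = 0.3 / 4.8
X = 0.0625


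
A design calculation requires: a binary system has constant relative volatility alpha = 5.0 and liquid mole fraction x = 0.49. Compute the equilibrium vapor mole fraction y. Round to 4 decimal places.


y = alpha*x / (1 + (alpha-1)*x)
y = 5.0*0.49 / (1 + (5.0-1)*0.49)
y = 2.45 / (1 + 1.96)
y = 2.45 / 2.96
y = 0.8277


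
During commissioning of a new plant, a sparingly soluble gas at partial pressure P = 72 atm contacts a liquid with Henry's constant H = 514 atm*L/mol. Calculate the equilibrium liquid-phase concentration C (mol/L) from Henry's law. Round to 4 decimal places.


C = P / H
C = 72 / 514
C = 0.1401 mol/L


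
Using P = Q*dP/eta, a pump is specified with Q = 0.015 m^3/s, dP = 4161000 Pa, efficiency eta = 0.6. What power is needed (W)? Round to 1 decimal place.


P = Q * dP / eta
P = 0.015 * 4161000 / 0.6
P = 62415.0 / 0.6
P = 104025.0 W


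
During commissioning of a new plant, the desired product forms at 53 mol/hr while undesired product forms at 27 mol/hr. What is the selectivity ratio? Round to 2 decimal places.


S = desired product rate / undesired product rate
S = 53 / 27
S = 1.96


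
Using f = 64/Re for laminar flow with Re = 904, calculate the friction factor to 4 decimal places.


f = 64 / Re
f = 64 / 904
f = 0.0708


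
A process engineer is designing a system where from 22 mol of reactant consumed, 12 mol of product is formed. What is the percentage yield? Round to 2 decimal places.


Yield = (moles product / moles consumed) * 100%
Yield = (12 / 22) * 100
Yield = 0.5455 * 100
Yield = 54.55%


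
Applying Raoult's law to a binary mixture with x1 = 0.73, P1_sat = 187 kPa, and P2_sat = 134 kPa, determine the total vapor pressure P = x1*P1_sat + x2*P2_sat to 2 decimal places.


P = x1*P1_sat + x2*P2_sat
x2 = 1 - x1 = 1 - 0.73 = 0.27
P = 0.73*187 + 0.27*134
P = 136.51 + 36.18
P = 172.69 kPa


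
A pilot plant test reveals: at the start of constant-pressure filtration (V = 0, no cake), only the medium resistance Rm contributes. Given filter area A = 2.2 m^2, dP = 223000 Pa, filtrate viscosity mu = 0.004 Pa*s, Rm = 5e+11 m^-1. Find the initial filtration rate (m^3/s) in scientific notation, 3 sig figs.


rate = A * dP / (mu * Rm)
rate = 2.2 * 223000 / (0.004 * 5e+11)
rate = 490600.0 / 2.000e+09
rate = 2.45e-04 m^3/s


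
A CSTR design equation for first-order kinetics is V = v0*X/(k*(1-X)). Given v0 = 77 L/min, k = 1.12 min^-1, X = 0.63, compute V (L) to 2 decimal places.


V = v0 * X / (k * (1 - X))
V = 77 * 0.63 / (1.12 * (1 - 0.63))
V = 48.51 / (1.12 * 0.37)
V = 48.51 / 0.4144
V = 117.06 L


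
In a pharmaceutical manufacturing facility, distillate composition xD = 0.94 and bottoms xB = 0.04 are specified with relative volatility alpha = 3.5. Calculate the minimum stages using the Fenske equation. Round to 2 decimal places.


N_min = ln((xD*(1-xB))/(xB*(1-xD))) / ln(alpha)
Numerator inside ln: 0.9024 / 0.0024 = 376.0
ln(376.0) = 5.929589
ln(alpha) = ln(3.5) = 1.252763
N_min = 5.929589 / 1.252763 = 4.73


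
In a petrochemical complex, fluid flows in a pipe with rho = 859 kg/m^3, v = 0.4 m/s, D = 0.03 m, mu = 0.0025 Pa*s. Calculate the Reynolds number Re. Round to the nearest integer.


Re = rho * v * D / mu
Re = 859 * 0.4 * 0.03 / 0.0025
Re = 10.308 / 0.0025
Re = 4123
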